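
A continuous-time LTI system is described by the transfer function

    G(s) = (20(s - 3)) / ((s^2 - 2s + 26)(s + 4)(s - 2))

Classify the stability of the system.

unstable

The poles can be read from the denominator factors: s = 1 + 5j, 1 - 5j, -4, 2.
Since the pole(s) at s = 1 + 5j, 1 - 5j, 2 lie in the right half-plane, the system is unstable.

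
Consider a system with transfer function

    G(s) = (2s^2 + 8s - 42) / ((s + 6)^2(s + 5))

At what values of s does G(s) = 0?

Set the numerator to zero: 2s^2 + 8s - 42 = 0, i.e. 2·(s^2 + 4s - 21) = 0.
Factoring: (s - 3)(s + 7) = 0.

s = 3, -7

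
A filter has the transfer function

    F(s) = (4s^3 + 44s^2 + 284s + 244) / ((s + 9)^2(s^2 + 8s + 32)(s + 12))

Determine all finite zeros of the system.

s = -5 + 6j, -5 - 6j, -1

Set the numerator to zero: 4s^3 + 44s^2 + 284s + 244 = 0, i.e. 4·(s^3 + 11s^2 + 71s + 61) = 0.
Factoring: (s^2 + 10s + 61)(s + 1) = 0.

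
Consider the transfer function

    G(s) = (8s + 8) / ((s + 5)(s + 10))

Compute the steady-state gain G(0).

Set s = 0: G(0) = (8) / (50) = 4/25.

G(0) = 4/25 ≈ 0.1600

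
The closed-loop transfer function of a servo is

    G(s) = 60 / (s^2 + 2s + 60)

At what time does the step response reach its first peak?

t_p ≈ 0.4090 s

Comparing s^2 + 2s + 60 to s^2 + 2ζωₙs + ωₙ²: ωₙ = √60 ≈ 7.746 rad/s and ζ = 2/(2·√60) ≈ 0.1291.
ζωₙ = 2/2 = 1, so ω_d = ωₙ√(1−ζ²) = √(ωₙ² − (ζωₙ)²) = √(60 − 1²) = √59 ≈ 7.681 rad/s.
t_p = π/ω_d = π/7.681 ≈ 0.4090 s.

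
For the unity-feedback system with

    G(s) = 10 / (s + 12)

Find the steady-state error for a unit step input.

e_ss = 0.5455

G(s) has no poles at the origin.
This is a Type 0 system. Kp = lim_{s→0} G(s) = 10/12 = 5/6.
e_ss = 1/(1 + Kp) = 1/(1 + 5/6) = 6/11 ≈ 0.5455.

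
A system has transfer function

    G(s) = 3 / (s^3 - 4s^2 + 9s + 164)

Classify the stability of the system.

unstable

The denominator s^3 - 4s^2 + 9s + 164 factors as (s^2 - 8s + 41)(s + 4), giving poles at s = 4 ± 5j, -4.
Since the pole(s) at s = 4 ± 5j lie in the right half-plane, the system is unstable.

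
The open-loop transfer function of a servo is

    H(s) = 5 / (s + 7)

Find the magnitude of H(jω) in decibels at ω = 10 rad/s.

|H(j10)|_dB ≈ -7.75 dB

Substitute s = j10: numerator = 5, denominator = 7 + j10.
|H(j10)| = |5| / |7 + j10| = 5 / 12.207 ≈ 0.4096.
In decibels: 20·log₁₀(0.4096) ≈ -7.75 dB.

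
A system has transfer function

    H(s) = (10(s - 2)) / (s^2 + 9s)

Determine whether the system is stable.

The denominator s^2 + 9s factors as s(s + 9), giving poles at s = 0, -9.
Since the simple pole(s) at s = 0 lie on the jω-axis with none in the right half-plane, the system is marginally stable.

marginally stable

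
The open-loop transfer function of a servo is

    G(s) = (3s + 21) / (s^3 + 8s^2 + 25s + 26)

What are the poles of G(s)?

The poles are the roots of the denominator s^3 + 8s^2 + 25s + 26 = 0.
Trying s = -2: the polynomial evaluates to 0, so (s + 2) is a factor.
Dividing out leaves s^2 + 6s + 13 = 0.
The quadratic formula then gives s = -3 ± 2j.

s = -2, -3 + 2j, -3 - 2j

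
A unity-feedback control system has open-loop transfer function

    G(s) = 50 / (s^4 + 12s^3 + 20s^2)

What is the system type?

The denominator has 2 factors of s at the origin (free integrators), so this is a Type 2 system.

Type 2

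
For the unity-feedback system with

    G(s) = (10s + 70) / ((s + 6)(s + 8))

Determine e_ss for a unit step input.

G(s) has no poles at the origin.
This is a Type 0 system. Kp = lim_{s→0} G(s) = 70/48 = 35/24.
e_ss = 1/(1 + Kp) = 1/(1 + 35/24) = 24/59 ≈ 0.4068.

e_ss = 0.4068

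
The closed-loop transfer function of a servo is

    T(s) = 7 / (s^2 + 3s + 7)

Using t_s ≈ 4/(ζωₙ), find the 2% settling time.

t_s ≈ 2.667 s

Comparing s^2 + 3s + 7 to s^2 + 2ζωₙs + ωₙ²: ωₙ = √7 ≈ 2.646 rad/s and ζ = 3/(2·√7) ≈ 0.5669.
ζωₙ = 3/2 = 1.5, so t_s ≈ 4/(ζωₙ) = 4/1.5 ≈ 2.667 s.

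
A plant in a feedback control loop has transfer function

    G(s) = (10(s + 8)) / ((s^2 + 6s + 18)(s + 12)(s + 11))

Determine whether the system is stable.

The poles can be read from the denominator factors: s = -3 + 3j, -3 - 3j, -12, -11.
Since all poles lie strictly in the left half-plane, the system is stable.

stable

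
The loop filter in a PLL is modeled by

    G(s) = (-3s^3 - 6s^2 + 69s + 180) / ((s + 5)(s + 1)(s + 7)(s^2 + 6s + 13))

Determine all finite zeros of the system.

Set the numerator to zero: -3s^3 - 6s^2 + 69s + 180 = 0, i.e. -3·(s^3 + 2s^2 - 23s - 60) = 0.
Factoring: (s + 4)(s + 3)(s - 5) = 0.

s = -4, -3, 5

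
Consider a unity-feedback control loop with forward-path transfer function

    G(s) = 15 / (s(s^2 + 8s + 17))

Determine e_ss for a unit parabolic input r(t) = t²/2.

e_ss = ∞

G(s) has one pole at the origin.
This is a Type 1 system; Ka = lim_{s→0} s^2·G(s) = 0, so the steady-state error for a parabola input is infinite.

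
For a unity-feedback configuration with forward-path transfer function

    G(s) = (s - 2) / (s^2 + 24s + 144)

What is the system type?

The denominator has no factor of s at the origin — no free integrator — so this is a Type 0 system.

Type 0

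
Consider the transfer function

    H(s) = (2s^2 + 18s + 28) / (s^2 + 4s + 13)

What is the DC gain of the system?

H(0) = 28/13 ≈ 2.154

Set s = 0: H(0) = (28) / (13) = 28/13.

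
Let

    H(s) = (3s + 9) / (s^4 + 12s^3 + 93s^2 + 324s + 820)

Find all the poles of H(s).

s = -4 + 5j, -4 - 5j, -2 + 4j, -2 - 4j

The poles are the roots of the denominator s^4 + 12s^3 + 93s^2 + 324s + 820 = 0.
No real roots exist; factor into two real quadratics: (s^2 + 8s + 41)(s^2 + 4s + 20) = 0.
Each quadratic gives a conjugate pair via the quadratic formula.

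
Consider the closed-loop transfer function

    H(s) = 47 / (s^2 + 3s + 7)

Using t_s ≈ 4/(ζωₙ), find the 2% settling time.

Comparing s^2 + 3s + 7 to s^2 + 2ζωₙs + ωₙ²: ωₙ = √7 ≈ 2.646 rad/s and ζ = 3/(2·√7) ≈ 0.5669.
ζωₙ = 3/2 = 1.5, so t_s ≈ 4/(ζωₙ) = 4/1.5 ≈ 2.667 s.

t_s ≈ 2.667 s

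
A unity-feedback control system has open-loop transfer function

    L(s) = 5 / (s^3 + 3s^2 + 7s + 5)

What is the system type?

Type 0

The denominator has no factor of s at the origin — no free integrator — so this is a Type 0 system.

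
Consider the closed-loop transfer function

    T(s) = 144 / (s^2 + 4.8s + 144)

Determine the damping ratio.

Compare the denominator to the standard form s^2 + 2ζωₙs + ωₙ².
ωₙ² = 144, so ωₙ = 12 rad/s.
2ζωₙ = 4.8, so ζ = 4.8/(2·12) = 0.2.

ζ = 0.2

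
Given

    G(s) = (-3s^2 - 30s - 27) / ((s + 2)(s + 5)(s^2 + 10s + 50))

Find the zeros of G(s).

s = -1, -9

Set the numerator to zero: -3s^2 - 30s - 27 = 0, i.e. -3·(s^2 + 10s + 9) = 0.
Factoring: (s + 1)(s + 9) = 0.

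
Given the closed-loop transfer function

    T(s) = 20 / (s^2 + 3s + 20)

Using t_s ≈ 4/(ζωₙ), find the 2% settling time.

t_s ≈ 2.667 s

Comparing s^2 + 3s + 20 to s^2 + 2ζωₙs + ωₙ²: ωₙ = √20 ≈ 4.472 rad/s and ζ = 3/(2·√20) ≈ 0.3354.
ζωₙ = 3/2 = 1.5, so t_s ≈ 4/(ζωₙ) = 4/1.5 ≈ 2.667 s.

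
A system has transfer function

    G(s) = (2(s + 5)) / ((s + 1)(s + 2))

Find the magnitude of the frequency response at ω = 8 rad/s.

Substitute s = j8: numerator = 10 + j16, denominator = -62 + j24.
|G(j8)| = |10 + j16| / |-62 + j24| = 18.868 / 66.483 ≈ 0.2838.

|G(j8)| ≈ 0.2838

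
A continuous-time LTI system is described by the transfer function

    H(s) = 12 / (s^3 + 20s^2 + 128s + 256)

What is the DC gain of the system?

Set s = 0: H(0) = (12) / (256) = 3/64.

H(0) = 3/64 ≈ 0.04688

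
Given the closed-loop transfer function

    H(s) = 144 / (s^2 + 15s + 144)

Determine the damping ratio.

Compare the denominator to the standard form s^2 + 2ζωₙs + ωₙ².
ωₙ² = 144, so ωₙ = 12 rad/s.
2ζωₙ = 15, so ζ = 15/(2·12) = 0.625.
With ζ = 0.625 the response is underdamped.

ζ = 0.625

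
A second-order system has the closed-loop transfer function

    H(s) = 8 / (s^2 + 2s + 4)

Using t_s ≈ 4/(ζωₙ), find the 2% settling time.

Comparing s^2 + 2s + 4 to s^2 + 2ζωₙs + ωₙ²: ωₙ = 2 rad/s and ζ = 2/(2·2) = 0.5.
ζωₙ = 2/2 = 1, so t_s ≈ 4/(ζωₙ) = 4/1 = 4 s.

t_s ≈ 4 s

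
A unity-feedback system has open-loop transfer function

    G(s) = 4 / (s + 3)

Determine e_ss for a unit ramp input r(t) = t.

G(s) has no poles at the origin.
This is a Type 0 system; Kv = lim_{s→0} s·G(s) = 0, so the steady-state error for a ramp input is infinite.

e_ss = ∞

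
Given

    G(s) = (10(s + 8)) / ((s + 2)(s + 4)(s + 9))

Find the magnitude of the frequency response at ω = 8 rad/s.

|G(j8)| ≈ 0.1274

Substitute s = j8: numerator = 80 + j80, denominator = -888 - j16.
|G(j8)| = |80 + j80| / |-888 - j16| = 113.14 / 888.14 ≈ 0.1274.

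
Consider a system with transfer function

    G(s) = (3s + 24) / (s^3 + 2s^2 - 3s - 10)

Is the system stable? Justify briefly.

The denominator s^3 + 2s^2 - 3s - 10 factors as (s - 2)(s^2 + 4s + 5), giving poles at s = 2, -2 + j, -2 - j.
Since the pole(s) at s = 2 lie in the right half-plane, the system is unstable.

unstable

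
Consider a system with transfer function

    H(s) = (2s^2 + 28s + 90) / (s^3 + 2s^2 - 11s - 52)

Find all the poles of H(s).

s = -3 ± 2j, 4

The poles are the roots of the denominator s^3 + 2s^2 - 11s - 52 = 0.
Trying s = 4: the polynomial evaluates to 0, so (s - 4) is a factor.
Dividing out leaves s^2 + 6s + 13 = 0.
The quadratic formula then gives s = -3 ± 2j.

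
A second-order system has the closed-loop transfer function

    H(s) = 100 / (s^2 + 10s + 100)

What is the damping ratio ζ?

Compare the denominator to the standard form s^2 + 2ζωₙs + ωₙ².
ωₙ² = 100, so ωₙ = 10 rad/s.
2ζωₙ = 10, so ζ = 10/(2·10) = 0.5.

ζ = 0.5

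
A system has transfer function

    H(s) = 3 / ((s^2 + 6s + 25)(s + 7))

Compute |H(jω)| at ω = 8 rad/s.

|H(j8)| ≈ 0.004563

Substitute s = j8: numerator = 3, denominator = -657 + j24.
|H(j8)| = |3| / |-657 + j24| = 3 / 657.44 ≈ 0.004563.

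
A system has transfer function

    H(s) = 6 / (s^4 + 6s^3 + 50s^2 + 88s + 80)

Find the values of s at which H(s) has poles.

s = -1 + j, -1 - j, -2 + 6j, -2 - 6j

The poles are the roots of the denominator s^4 + 6s^3 + 50s^2 + 88s + 80 = 0.
No real roots exist; factor into two real quadratics: (s^2 + 2s + 2)(s^2 + 4s + 40) = 0.
Each quadratic gives a conjugate pair via the quadratic formula.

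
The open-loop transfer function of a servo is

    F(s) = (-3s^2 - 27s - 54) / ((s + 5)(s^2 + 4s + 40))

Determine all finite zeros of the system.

Set the numerator to zero: -3s^2 - 27s - 54 = 0, i.e. -3·(s^2 + 9s + 18) = 0.
Factoring: (s + 6)(s + 3) = 0.

s = -6, -3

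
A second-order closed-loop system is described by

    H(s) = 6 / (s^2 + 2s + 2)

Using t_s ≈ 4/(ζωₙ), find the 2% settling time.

Comparing s^2 + 2s + 2 to s^2 + 2ζωₙs + ωₙ²: ωₙ = √2 ≈ 1.414 rad/s and ζ = 2/(2·√2) ≈ 0.7071.
ζωₙ = 2/2 = 1, so t_s ≈ 4/(ζωₙ) = 4/1 = 4 s.

t_s ≈ 4 s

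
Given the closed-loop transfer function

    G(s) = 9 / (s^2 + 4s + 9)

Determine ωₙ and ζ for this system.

Compare the denominator to the standard form s^2 + 2ζωₙs + ωₙ².
ωₙ² = 9, so ωₙ = 3 rad/s.
2ζωₙ = 4, so ζ = 4/(2·3) ≈ 0.6667.

ωₙ = 3 rad/s, ζ ≈ 0.6667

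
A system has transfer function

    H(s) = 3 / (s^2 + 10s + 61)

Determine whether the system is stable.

stable

The denominator s^2 + 10s + 61 factors as (s^2 + 10s + 61), giving poles at s = -5 ± 6j.
Since all poles lie strictly in the left half-plane, the system is stable.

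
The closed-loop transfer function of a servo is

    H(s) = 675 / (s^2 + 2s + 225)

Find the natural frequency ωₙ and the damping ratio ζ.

Compare the denominator to the standard form s^2 + 2ζωₙs + ωₙ².
ωₙ² = 225, so ωₙ = 15 rad/s.
2ζωₙ = 2, so ζ = 2/(2·15) ≈ 0.06667.
With ζ = 0.06667 the response is underdamped.

ωₙ = 15 rad/s, ζ ≈ 0.06667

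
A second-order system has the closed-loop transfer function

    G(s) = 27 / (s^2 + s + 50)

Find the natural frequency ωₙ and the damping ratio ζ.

Compare the denominator to the standard form s^2 + 2ζωₙs + ωₙ².
ωₙ² = 50, so ωₙ = √50 ≈ 7.071 rad/s.
2ζωₙ = 1, so ζ = 1/(2·√50) ≈ 0.07071.

ωₙ ≈ 7.071 rad/s, ζ ≈ 0.07071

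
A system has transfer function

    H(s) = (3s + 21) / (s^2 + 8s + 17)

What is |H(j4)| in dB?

Substitute s = j4: numerator = 21 + j12, denominator = 1 + j32.
|H(j4)| = |21 + j12| / |1 + j32| = 24.187 / 32.016 ≈ 0.7555.
In decibels: 20·log₁₀(0.7555) ≈ -2.44 dB.

|H(j4)|_dB ≈ -2.44 dB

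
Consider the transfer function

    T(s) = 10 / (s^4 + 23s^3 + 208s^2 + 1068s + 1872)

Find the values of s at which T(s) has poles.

The poles are the roots of the denominator s^4 + 23s^3 + 208s^2 + 1068s + 1872 = 0.
Trying s = -3: the polynomial evaluates to 0, so (s + 3) is a factor.
Dividing out leaves s^3 + 20s^2 + 148s + 624 = 0.
This factors further as (s^2 + 8s + 52)(s + 12) = 0.

s = -4 ± 6j, -3, -12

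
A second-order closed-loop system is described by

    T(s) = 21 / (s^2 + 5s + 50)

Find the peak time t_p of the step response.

Comparing s^2 + 5s + 50 to s^2 + 2ζωₙs + ωₙ²: ωₙ = √50 ≈ 7.071 rad/s and ζ = 5/(2·√50) ≈ 0.3536.
ζωₙ = 5/2 = 2.5, so ω_d = ωₙ√(1−ζ²) = √(ωₙ² − (ζωₙ)²) = √(50 − 2.5²) = √43.75 ≈ 6.614 rad/s.
t_p = π/ω_d = π/6.614 ≈ 0.4750 s.

t_p ≈ 0.4750 s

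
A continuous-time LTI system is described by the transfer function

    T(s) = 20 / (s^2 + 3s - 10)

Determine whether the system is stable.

The denominator s^2 + 3s - 10 factors as (s - 2)(s + 5), giving poles at s = 2, -5.
Since the pole(s) at s = 2 lie in the right half-plane, the system is unstable.

unstable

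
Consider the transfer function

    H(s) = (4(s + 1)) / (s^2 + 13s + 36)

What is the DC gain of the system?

Set s = 0: H(0) = (4) / (36) = 1/9.

H(0) = 1/9 ≈ 0.1111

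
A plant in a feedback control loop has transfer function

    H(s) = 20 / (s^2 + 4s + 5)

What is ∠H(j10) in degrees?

At s = j10: numerator = 20, denominator = -95 + j40.
∠H = ∠num − ∠den = 0° − (157.17°) = -157.2°.

∠H(j10) ≈ -157.2°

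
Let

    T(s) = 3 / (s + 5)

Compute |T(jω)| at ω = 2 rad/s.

|T(j2)| ≈ 0.5571

Substitute s = j2: numerator = 3, denominator = 5 + j2.
|T(j2)| = |3| / |5 + j2| = 3 / 5.3852 ≈ 0.5571.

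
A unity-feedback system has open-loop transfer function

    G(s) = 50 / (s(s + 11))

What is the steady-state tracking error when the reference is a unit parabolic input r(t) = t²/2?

e_ss = ∞

G(s) has one pole at the origin.
This is a Type 1 system; Ka = lim_{s→0} s^2·G(s) = 0, so the steady-state error for a parabola input is infinite.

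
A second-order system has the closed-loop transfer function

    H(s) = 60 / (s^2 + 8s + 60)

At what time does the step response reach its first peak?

t_p ≈ 0.4736 s

Comparing s^2 + 8s + 60 to s^2 + 2ζωₙs + ωₙ²: ωₙ = √60 ≈ 7.746 rad/s and ζ = 8/(2·√60) ≈ 0.5164.
ζωₙ = 8/2 = 4, so ω_d = ωₙ√(1−ζ²) = √(ωₙ² − (ζωₙ)²) = √(60 − 4²) = √44 ≈ 6.633 rad/s.
t_p = π/ω_d = π/6.633 ≈ 0.4736 s.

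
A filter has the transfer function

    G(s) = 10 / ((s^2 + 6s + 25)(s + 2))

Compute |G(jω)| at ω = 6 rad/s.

Substitute s = j6: numerator = 10, denominator = -238 + j6.
|G(j6)| = |10| / |-238 + j6| = 10 / 238.08 ≈ 0.04200.

|G(j6)| ≈ 0.04200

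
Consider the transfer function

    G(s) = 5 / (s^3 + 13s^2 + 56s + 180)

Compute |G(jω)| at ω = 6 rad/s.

|G(j6)| ≈ 0.01603

Substitute s = j6: numerator = 5, denominator = -288 + j120.
|G(j6)| = |5| / |-288 + j120| = 5 / 312 ≈ 0.01603.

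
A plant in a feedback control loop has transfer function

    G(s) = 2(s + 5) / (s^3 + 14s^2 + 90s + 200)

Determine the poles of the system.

The poles are the roots of the denominator s^3 + 14s^2 + 90s + 200 = 0.
Trying s = -4: the polynomial evaluates to 0, so (s + 4) is a factor.
Dividing out leaves s^2 + 10s + 50 = 0.
The quadratic formula then gives s = -5 ± 5j.

s = -5 ± 5j, -4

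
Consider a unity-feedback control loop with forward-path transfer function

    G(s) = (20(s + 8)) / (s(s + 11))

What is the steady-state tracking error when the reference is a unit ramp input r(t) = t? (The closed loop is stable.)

e_ss = 0.06875

G(s) has one pole at the origin.
This is a Type 1 system. Kv = lim_{s→0} s·G(s) = 160/11.
e_ss = 1/Kv = 1/(160/11) = 11/160 ≈ 0.06875.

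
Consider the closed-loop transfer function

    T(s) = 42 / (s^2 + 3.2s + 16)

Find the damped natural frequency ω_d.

Comparing s^2 + 3.2s + 16 to s^2 + 2ζωₙs + ωₙ²: ωₙ = 4 rad/s and ζ = 3.2/(2·4) = 0.4.
ζωₙ = 3.2/2 = 1.6, so ω_d = ωₙ√(1−ζ²) = √(ωₙ² − (ζωₙ)²) = √(16 − 1.6²) = √13.44 ≈ 3.666 rad/s.

ω_d ≈ 3.666 rad/s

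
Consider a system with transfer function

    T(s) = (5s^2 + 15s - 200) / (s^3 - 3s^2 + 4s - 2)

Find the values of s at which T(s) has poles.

The poles are the roots of the denominator s^3 - 3s^2 + 4s - 2 = 0.
Trying s = 1: the polynomial evaluates to 0, so (s - 1) is a factor.
Dividing out leaves s^2 - 2s + 2 = 0.
The quadratic formula then gives s = 1 ± 1j.

s = 1 + j, 1 - j, 1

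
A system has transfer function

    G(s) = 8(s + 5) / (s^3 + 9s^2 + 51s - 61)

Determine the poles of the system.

s = -5 + 6j, -5 - 6j, 1

The poles are the roots of the denominator s^3 + 9s^2 + 51s - 61 = 0.
Trying s = 1: the polynomial evaluates to 0, so (s - 1) is a factor.
Dividing out leaves s^2 + 10s + 61 = 0.
The quadratic formula then gives s = -5 ± 6j.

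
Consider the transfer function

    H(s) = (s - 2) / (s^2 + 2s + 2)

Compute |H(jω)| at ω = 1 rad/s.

Substitute s = j1: numerator = -2 + j1, denominator = 1 + j2.
|H(j1)| = |-2 + j1| / |1 + j2| = 2.2361 / 2.2361 = 1.

|H(j1)| = 1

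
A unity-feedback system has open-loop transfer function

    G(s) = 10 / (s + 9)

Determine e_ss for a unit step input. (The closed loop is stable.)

G(s) has no poles at the origin.
This is a Type 0 system. Kp = lim_{s→0} G(s) = 10/9.
e_ss = 1/(1 + Kp) = 1/(1 + 10/9) = 9/19 ≈ 0.4737.

e_ss = 0.4737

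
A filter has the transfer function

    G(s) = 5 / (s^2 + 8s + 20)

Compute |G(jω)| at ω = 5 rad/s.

Substitute s = j5: numerator = 5, denominator = -5 + j40.
|G(j5)| = |5| / |-5 + j40| = 5 / 40.311 ≈ 0.1240.

|G(j5)| ≈ 0.1240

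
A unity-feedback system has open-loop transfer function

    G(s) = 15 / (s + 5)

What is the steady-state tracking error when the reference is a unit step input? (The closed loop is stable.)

G(s) has no poles at the origin.
This is a Type 0 system. Kp = lim_{s→0} G(s) = 15/5 = 3.
e_ss = 1/(1 + Kp) = 1/(1 + 3) = 1/4 ≈ 0.2500.

e_ss = 0.2500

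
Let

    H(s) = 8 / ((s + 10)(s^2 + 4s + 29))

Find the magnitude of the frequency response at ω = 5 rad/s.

|H(j5)| ≈ 0.03508

Substitute s = j5: numerator = 8, denominator = -60 + j220.
|H(j5)| = |8| / |-60 + j220| = 8 / 228.04 ≈ 0.03508.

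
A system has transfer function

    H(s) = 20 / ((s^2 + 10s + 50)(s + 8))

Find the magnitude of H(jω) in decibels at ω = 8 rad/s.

|H(j8)|_dB ≈ -33.2 dB

Substitute s = j8: numerator = 20, denominator = -752 + j528.
|H(j8)| = |20| / |-752 + j528| = 20 / 918.85 ≈ 0.02177.
In decibels: 20·log₁₀(0.02177) ≈ -33.2 dB.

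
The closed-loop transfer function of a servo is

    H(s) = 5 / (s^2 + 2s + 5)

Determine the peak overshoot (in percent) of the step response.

%OS ≈ 20.8%

Comparing s^2 + 2s + 5 to s^2 + 2ζωₙs + ωₙ²: ωₙ = √5 ≈ 2.236 rad/s and ζ = 2/(2·√5) ≈ 0.4472.
%OS = 100·exp(−πζ/√(1−ζ²)) = 100·exp(−π·0.4472/√(1−0.4472²)) ≈ 20.8%.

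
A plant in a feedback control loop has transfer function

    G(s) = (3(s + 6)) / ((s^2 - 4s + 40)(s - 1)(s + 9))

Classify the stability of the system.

unstable

The poles can be read from the denominator factors: s = 2 ± 6j, 1, -9.
Since the pole(s) at s = 2 ± 6j, 1 lie in the right half-plane, the system is unstable.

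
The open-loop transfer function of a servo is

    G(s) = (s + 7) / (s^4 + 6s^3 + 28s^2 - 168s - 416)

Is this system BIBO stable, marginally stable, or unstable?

The denominator s^4 + 6s^3 + 28s^2 - 168s - 416 factors as (s + 2)(s - 4)(s^2 + 8s + 52), giving poles at s = -2, 4, -4 ± 6j.
Since the pole(s) at s = 4 lie in the right half-plane, the system is unstable.

unstable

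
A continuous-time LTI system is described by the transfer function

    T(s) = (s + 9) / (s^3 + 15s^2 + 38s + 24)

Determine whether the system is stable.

The denominator s^3 + 15s^2 + 38s + 24 factors as (s + 2)(s + 1)(s + 12), giving poles at s = -2, -1, -12.
Since all poles lie strictly in the left half-plane, the system is stable.

stable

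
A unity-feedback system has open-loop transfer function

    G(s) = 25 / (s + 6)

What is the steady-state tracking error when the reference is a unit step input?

e_ss = 0.1935

G(s) has no poles at the origin.
This is a Type 0 system. Kp = lim_{s→0} G(s) = 25/6.
e_ss = 1/(1 + Kp) = 1/(1 + 25/6) = 6/31 ≈ 0.1935.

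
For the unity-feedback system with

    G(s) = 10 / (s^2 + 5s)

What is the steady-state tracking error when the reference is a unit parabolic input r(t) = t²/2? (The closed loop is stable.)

e_ss = ∞

G(s) has one pole at the origin.
This is a Type 1 system; Ka = lim_{s→0} s^2·G(s) = 0, so the steady-state error for a parabola input is infinite.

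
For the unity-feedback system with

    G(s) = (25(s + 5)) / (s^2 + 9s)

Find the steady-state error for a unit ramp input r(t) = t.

e_ss = 0.07200

G(s) has one pole at the origin.
This is a Type 1 system. Kv = lim_{s→0} s·G(s) = 125/9.
e_ss = 1/Kv = 1/(125/9) = 9/125 ≈ 0.07200.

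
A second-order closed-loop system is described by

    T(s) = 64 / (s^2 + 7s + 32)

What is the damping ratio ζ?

ζ ≈ 0.6187

Compare the denominator to the standard form s^2 + 2ζωₙs + ωₙ².
ωₙ² = 32, so ωₙ = √32 ≈ 5.657 rad/s.
2ζωₙ = 7, so ζ = 7/(2·√32) ≈ 0.6187.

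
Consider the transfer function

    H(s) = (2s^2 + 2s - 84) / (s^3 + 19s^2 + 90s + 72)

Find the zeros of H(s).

s = 6, -7

Set the numerator to zero: 2s^2 + 2s - 84 = 0, i.e. 2·(s^2 + s - 42) = 0.
Factoring: (s - 6)(s + 7) = 0.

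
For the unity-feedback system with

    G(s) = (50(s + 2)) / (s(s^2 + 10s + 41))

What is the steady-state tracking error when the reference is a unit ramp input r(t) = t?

G(s) has one pole at the origin.
This is a Type 1 system. Kv = lim_{s→0} s·G(s) = 100/41.
e_ss = 1/Kv = 1/(100/41) = 41/100 ≈ 0.4100.

e_ss = 0.4100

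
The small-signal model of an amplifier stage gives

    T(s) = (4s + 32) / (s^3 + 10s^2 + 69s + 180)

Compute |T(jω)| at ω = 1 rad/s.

Substitute s = j1: numerator = 32 + j4, denominator = 170 + j68.
|T(j1)| = |32 + j4| / |170 + j68| = 32.249 / 183.10 ≈ 0.1761.

|T(j1)| ≈ 0.1761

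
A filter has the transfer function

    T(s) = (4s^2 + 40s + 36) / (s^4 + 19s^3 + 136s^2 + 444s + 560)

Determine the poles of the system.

The poles are the roots of the denominator s^4 + 19s^3 + 136s^2 + 444s + 560 = 0.
Trying s = -7: the polynomial evaluates to 0, so (s + 7) is a factor.
Dividing out leaves s^3 + 12s^2 + 52s + 80 = 0.
This factors further as (s^2 + 8s + 20)(s + 4) = 0.

s = -7, -4 + 2j, -4 - 2j, -4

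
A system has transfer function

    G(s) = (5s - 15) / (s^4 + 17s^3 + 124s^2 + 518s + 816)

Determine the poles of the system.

The poles are the roots of the denominator s^4 + 17s^3 + 124s^2 + 518s + 816 = 0.
Trying s = -3: the polynomial evaluates to 0, so (s + 3) is a factor.
Dividing out leaves s^3 + 14s^2 + 82s + 272 = 0.
This factors further as (s^2 + 6s + 34)(s + 8) = 0.

s = -3, -3 ± 5j, -8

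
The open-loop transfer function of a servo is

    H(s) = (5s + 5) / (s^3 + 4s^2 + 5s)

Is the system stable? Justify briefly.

The denominator s^3 + 4s^2 + 5s factors as s(s^2 + 4s + 5), giving poles at s = 0, -2 ± j.
Since the simple pole(s) at s = 0 lie on the jω-axis with none in the right half-plane, the system is marginally stable.

marginally stable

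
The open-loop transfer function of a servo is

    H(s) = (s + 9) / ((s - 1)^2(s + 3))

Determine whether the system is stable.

The poles can be read from the denominator factors: s = 1, 1, -3.
Since the pole(s) at s = 1, 1 lie in the right half-plane, the system is unstable.

unstable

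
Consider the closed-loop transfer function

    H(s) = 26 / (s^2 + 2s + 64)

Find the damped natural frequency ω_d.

ω_d ≈ 7.937 rad/s

Comparing s^2 + 2s + 64 to s^2 + 2ζωₙs + ωₙ²: ωₙ = 8 rad/s and ζ = 2/(2·8) = 0.125.
ζωₙ = 2/2 = 1, so ω_d = ωₙ√(1−ζ²) = √(ωₙ² − (ζωₙ)²) = √(64 − 1²) = √63 ≈ 7.937 rad/s.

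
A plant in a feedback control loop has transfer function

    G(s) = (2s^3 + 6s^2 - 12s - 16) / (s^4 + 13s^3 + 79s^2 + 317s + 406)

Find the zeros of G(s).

s = 2, -4, -1

Set the numerator to zero: 2s^3 + 6s^2 - 12s - 16 = 0, i.e. 2·(s^3 + 3s^2 - 6s - 8) = 0.
Factoring: (s - 2)(s + 4)(s + 1) = 0.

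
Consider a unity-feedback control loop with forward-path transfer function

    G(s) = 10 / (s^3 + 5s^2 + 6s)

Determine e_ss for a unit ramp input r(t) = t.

e_ss = 0.6000

G(s) has one pole at the origin.
This is a Type 1 system. Kv = lim_{s→0} s·G(s) = 10/6 = 5/3.
e_ss = 1/Kv = 1/(5/3) = 3/5 ≈ 0.6000.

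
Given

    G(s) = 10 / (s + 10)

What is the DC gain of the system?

G(0) = 1

Set s = 0: G(0) = (10) / (10) = 1.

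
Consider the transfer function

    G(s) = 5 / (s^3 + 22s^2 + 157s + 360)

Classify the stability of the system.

stable

The denominator s^3 + 22s^2 + 157s + 360 factors as (s + 5)(s + 9)(s + 8), giving poles at s = -5, -9, -8.
Since all poles lie strictly in the left half-plane, the system is stable.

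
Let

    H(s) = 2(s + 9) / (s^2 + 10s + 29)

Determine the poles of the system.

s = -5 + 2j, -5 - 2j

The poles are the roots of the denominator s^2 + 10s + 29 = 0.
Using the quadratic formula: s = (-10 ± √(-16))/2 = -5 ± 2j.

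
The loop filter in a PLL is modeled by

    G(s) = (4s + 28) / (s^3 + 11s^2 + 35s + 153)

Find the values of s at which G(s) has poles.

The poles are the roots of the denominator s^3 + 11s^2 + 35s + 153 = 0.
Trying s = -9: the polynomial evaluates to 0, so (s + 9) is a factor.
Dividing out leaves s^2 + 2s + 17 = 0.
The quadratic formula then gives s = -1 ± 4j.

s = -1 + 4j, -1 - 4j, -9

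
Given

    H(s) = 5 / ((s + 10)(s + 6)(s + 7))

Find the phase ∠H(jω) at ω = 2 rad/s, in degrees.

At s = j2: numerator = 5, denominator = 328 + j336.
∠H = ∠num − ∠den = 0° − (45.690°) = -45.69°.

∠H(j2) ≈ -45.69°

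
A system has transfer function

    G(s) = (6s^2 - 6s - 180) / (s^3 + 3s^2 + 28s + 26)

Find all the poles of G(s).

The poles are the roots of the denominator s^3 + 3s^2 + 28s + 26 = 0.
Trying s = -1: the polynomial evaluates to 0, so (s + 1) is a factor.
Dividing out leaves s^2 + 2s + 26 = 0.
The quadratic formula then gives s = -1 ± 5j.

s = -1 + 5j, -1 - 5j, -1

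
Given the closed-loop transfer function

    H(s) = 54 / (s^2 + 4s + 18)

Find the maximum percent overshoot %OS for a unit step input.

Comparing s^2 + 4s + 18 to s^2 + 2ζωₙs + ωₙ²: ωₙ = √18 ≈ 4.243 rad/s and ζ = 4/(2·√18) ≈ 0.4714.
%OS = 100·exp(−πζ/√(1−ζ²)) = 100·exp(−π·0.4714/√(1−0.4714²)) ≈ 18.7%.

%OS ≈ 18.7%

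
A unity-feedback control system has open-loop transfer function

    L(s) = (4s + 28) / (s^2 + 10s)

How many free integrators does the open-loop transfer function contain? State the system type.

Factor s from the denominator: s^2 + 10s = s·(s + 10).
There is 1 pole at the origin, so the system is Type 1.

Type 1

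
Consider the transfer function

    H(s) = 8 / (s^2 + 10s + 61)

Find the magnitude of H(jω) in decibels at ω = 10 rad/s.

Substitute s = j10: numerator = 8, denominator = -39 + j100.
|H(j10)| = |8| / |-39 + j100| = 8 / 107.34 ≈ 0.07453.
In decibels: 20·log₁₀(0.07453) ≈ -22.6 dB.

|H(j10)|_dB ≈ -22.6 dB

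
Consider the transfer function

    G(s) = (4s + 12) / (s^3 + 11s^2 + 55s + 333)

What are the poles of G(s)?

s = -9, -1 + 6j, -1 - 6j

The poles are the roots of the denominator s^3 + 11s^2 + 55s + 333 = 0.
Trying s = -9: the polynomial evaluates to 0, so (s + 9) is a factor.
Dividing out leaves s^2 + 2s + 37 = 0.
The quadratic formula then gives s = -1 ± 6j.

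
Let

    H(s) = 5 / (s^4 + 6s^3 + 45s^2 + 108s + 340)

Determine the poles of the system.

The poles are the roots of the denominator s^4 + 6s^3 + 45s^2 + 108s + 340 = 0.
No real roots exist; factor into two real quadratics: (s^2 + 2s + 17)(s^2 + 4s + 20) = 0.
Each quadratic gives a conjugate pair via the quadratic formula.

s = -1 ± 4j, -2 ± 4j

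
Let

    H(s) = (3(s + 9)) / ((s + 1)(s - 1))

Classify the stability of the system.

The poles can be read from the denominator factors: s = -1, 1.
Since the pole(s) at s = 1 lie in the right half-plane, the system is unstable.

unstable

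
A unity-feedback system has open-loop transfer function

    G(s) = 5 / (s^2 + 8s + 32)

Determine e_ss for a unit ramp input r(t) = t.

G(s) has no poles at the origin.
This is a Type 0 system; Kv = lim_{s→0} s·G(s) = 0, so the steady-state error for a ramp input is infinite.

e_ss = ∞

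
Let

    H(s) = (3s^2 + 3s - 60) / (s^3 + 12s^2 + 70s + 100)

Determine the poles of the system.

The poles are the roots of the denominator s^3 + 12s^2 + 70s + 100 = 0.
Trying s = -2: the polynomial evaluates to 0, so (s + 2) is a factor.
Dividing out leaves s^2 + 10s + 50 = 0.
The quadratic formula then gives s = -5 ± 5j.

s = -5 + 5j, -5 - 5j, -2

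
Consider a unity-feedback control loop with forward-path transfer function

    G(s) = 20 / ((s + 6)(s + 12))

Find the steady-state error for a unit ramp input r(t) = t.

G(s) has no poles at the origin.
This is a Type 0 system; Kv = lim_{s→0} s·G(s) = 0, so the steady-state error for a ramp input is infinite.

e_ss = ∞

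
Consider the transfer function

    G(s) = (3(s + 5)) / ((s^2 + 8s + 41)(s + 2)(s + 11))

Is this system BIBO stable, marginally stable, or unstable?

stable

The poles can be read from the denominator factors: s = -4 + 5j, -4 - 5j, -2, -11.
Since all poles lie strictly in the left half-plane, the system is stable.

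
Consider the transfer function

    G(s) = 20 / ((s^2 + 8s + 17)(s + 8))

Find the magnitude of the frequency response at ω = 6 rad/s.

Substitute s = j6: numerator = 20, denominator = -440 + j270.
|G(j6)| = |20| / |-440 + j270| = 20 / 516.24 ≈ 0.03874.

|G(j6)| ≈ 0.03874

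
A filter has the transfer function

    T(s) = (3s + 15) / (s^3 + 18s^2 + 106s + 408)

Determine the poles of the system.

s = -3 ± 5j, -12

The poles are the roots of the denominator s^3 + 18s^2 + 106s + 408 = 0.
Trying s = -12: the polynomial evaluates to 0, so (s + 12) is a factor.
Dividing out leaves s^2 + 6s + 34 = 0.
The quadratic formula then gives s = -3 ± 5j.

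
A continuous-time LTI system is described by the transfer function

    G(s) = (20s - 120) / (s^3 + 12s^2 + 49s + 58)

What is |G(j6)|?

Substitute s = j6: numerator = -120 + j120, denominator = -374 + j78.
|G(j6)| = |-120 + j120| / |-374 + j78| = 169.71 / 382.05 ≈ 0.4442.

|G(j6)| ≈ 0.4442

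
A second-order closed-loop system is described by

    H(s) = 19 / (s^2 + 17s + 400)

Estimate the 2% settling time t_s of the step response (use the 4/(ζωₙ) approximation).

t_s ≈ 0.4706 s

Comparing s^2 + 17s + 400 to s^2 + 2ζωₙs + ωₙ²: ωₙ = 20 rad/s and ζ = 17/(2·20) = 0.425.
ζωₙ = 17/2 = 8.5, so t_s ≈ 4/(ζωₙ) = 4/8.5 ≈ 0.4706 s.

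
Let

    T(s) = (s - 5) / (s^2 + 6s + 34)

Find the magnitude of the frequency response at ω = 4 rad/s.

|T(j4)| ≈ 0.2134

Substitute s = j4: numerator = -5 + j4, denominator = 18 + j24.
|T(j4)| = |-5 + j4| / |18 + j24| = 6.4031 / 30 ≈ 0.2134.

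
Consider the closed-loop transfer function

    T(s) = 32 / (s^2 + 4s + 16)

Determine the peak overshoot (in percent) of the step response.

Comparing s^2 + 4s + 16 to s^2 + 2ζωₙs + ωₙ²: ωₙ = 4 rad/s and ζ = 4/(2·4) = 0.5.
%OS = 100·exp(−πζ/√(1−ζ²)) = 100·exp(−π·0.5/√(1−0.5²)) ≈ 16.3%.

%OS ≈ 16.3%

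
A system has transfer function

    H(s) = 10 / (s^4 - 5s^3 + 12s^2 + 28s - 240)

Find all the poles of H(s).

The poles are the roots of the denominator s^4 - 5s^3 + 12s^2 + 28s - 240 = 0.
Trying s = 4: the polynomial evaluates to 0, so (s - 4) is a factor.
Dividing out leaves s^3 - s^2 + 8s + 60 = 0.
This factors further as (s^2 - 4s + 20)(s + 3) = 0.

s = 2 + 4j, 2 - 4j, 4, -3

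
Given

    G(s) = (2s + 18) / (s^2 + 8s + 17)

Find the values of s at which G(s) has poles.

The poles are the roots of the denominator s^2 + 8s + 17 = 0.
Using the quadratic formula: s = (-8 ± √(-4))/2 = -4 ± 1j.

s = -4 ± j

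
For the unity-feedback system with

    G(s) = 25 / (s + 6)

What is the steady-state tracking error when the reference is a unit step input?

G(s) has no poles at the origin.
This is a Type 0 system. Kp = lim_{s→0} G(s) = 25/6.
e_ss = 1/(1 + Kp) = 1/(1 + 25/6) = 6/31 ≈ 0.1935.

e_ss = 0.1935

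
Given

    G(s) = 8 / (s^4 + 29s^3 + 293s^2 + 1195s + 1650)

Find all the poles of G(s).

The poles are the roots of the denominator s^4 + 29s^3 + 293s^2 + 1195s + 1650 = 0.
Trying s = -10: the polynomial evaluates to 0, so (s + 10) is a factor.
Dividing out leaves s^3 + 19s^2 + 103s + 165 = 0.
This factors further as (s + 11)(s + 3)(s + 5) = 0.

s = -10, -11, -3, -5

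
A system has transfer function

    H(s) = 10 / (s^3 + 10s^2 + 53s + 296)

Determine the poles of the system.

The poles are the roots of the denominator s^3 + 10s^2 + 53s + 296 = 0.
Trying s = -8: the polynomial evaluates to 0, so (s + 8) is a factor.
Dividing out leaves s^2 + 2s + 37 = 0.
The quadratic formula then gives s = -1 ± 6j.

s = -1 + 6j, -1 - 6j, -8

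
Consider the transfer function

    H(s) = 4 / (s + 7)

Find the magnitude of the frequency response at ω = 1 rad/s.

Substitute s = j1: numerator = 4, denominator = 7 + j1.
|H(j1)| = |4| / |7 + j1| = 4 / 7.0711 ≈ 0.5657.

|H(j1)| ≈ 0.5657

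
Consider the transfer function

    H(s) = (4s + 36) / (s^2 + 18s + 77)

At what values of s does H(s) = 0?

Set the numerator to zero: 4s + 36 = 0, i.e. 4·(s + 9) = 0.
So s = -9.

s = -9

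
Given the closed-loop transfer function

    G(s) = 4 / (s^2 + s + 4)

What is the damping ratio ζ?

Compare the denominator to the standard form s^2 + 2ζωₙs + ωₙ².
ωₙ² = 4, so ωₙ = 2 rad/s.
2ζωₙ = 1, so ζ = 1/(2·2) = 0.25.
With ζ = 0.25 the response is underdamped.

ζ = 0.25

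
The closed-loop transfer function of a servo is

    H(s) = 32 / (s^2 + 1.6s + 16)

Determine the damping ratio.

ζ = 0.2

Compare the denominator to the standard form s^2 + 2ζωₙs + ωₙ².
ωₙ² = 16, so ωₙ = 4 rad/s.
2ζωₙ = 1.6, so ζ = 1.6/(2·4) = 0.2.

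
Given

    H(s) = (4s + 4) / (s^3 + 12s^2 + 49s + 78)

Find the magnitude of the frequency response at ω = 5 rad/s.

|H(j5)| ≈ 0.08082

Substitute s = j5: numerator = 4 + j20, denominator = -222 + j120.
|H(j5)| = |4 + j20| / |-222 + j120| = 20.396 / 252.36 ≈ 0.08082.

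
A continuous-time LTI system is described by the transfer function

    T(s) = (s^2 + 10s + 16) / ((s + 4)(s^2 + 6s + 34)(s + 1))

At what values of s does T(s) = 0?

s = -2, -8

Set the numerator to zero: s^2 + 10s + 16 = 0.
Factoring: (s + 2)(s + 8) = 0.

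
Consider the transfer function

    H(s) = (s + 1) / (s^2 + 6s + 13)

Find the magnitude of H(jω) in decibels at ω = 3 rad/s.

|H(j3)|_dB ≈ -15.3 dB

Substitute s = j3: numerator = 1 + j3, denominator = 4 + j18.
|H(j3)| = |1 + j3| / |4 + j18| = 3.1623 / 18.439 ≈ 0.1715.
In decibels: 20·log₁₀(0.1715) ≈ -15.3 dB.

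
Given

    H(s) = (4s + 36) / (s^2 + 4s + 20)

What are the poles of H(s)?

s = -2 ± 4j

The poles are the roots of the denominator s^2 + 4s + 20 = 0.
Using the quadratic formula: s = (-4 ± √(-64))/2 = -2 ± 4j.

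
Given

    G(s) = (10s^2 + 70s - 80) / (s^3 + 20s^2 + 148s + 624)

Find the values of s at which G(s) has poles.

The poles are the roots of the denominator s^3 + 20s^2 + 148s + 624 = 0.
Trying s = -12: the polynomial evaluates to 0, so (s + 12) is a factor.
Dividing out leaves s^2 + 8s + 52 = 0.
The quadratic formula then gives s = -4 ± 6j.

s = -4 + 6j, -4 - 6j, -12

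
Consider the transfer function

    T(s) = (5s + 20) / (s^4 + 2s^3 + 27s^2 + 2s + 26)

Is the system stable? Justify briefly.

The denominator s^4 + 2s^3 + 27s^2 + 2s + 26 factors as (s^2 + 1)(s^2 + 2s + 26), giving poles at s = j, -j, -1 + 5j, -1 - 5j.
Since the simple pole(s) at s = j, -j lie on the jω-axis with none in the right half-plane, the system is marginally stable.

marginally stable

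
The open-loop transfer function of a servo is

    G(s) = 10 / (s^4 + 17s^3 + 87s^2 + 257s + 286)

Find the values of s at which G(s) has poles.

s = -2 + 3j, -2 - 3j, -2, -11

The poles are the roots of the denominator s^4 + 17s^3 + 87s^2 + 257s + 286 = 0.
Trying s = -2: the polynomial evaluates to 0, so (s + 2) is a factor.
Dividing out leaves s^3 + 15s^2 + 57s + 143 = 0.
This factors further as (s^2 + 4s + 13)(s + 11) = 0.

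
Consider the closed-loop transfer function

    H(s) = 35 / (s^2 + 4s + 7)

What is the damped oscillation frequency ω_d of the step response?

Comparing s^2 + 4s + 7 to s^2 + 2ζωₙs + ωₙ²: ωₙ = √7 ≈ 2.646 rad/s and ζ = 4/(2·√7) ≈ 0.7559.
ζωₙ = 4/2 = 2, so ω_d = ωₙ√(1−ζ²) = √(ωₙ² − (ζωₙ)²) = √(7 − 2²) = √3 ≈ 1.732 rad/s.

ω_d ≈ 1.732 rad/s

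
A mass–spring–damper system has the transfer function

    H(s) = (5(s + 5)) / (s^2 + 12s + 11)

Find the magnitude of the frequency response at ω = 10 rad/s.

Substitute s = j10: numerator = 25 + j50, denominator = -89 + j120.
|H(j10)| = |25 + j50| / |-89 + j120| = 55.902 / 149.40 ≈ 0.3742.

|H(j10)| ≈ 0.3742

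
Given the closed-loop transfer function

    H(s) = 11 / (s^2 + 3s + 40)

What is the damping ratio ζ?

ζ ≈ 0.2372

Compare the denominator to the standard form s^2 + 2ζωₙs + ωₙ².
ωₙ² = 40, so ωₙ = √40 ≈ 6.325 rad/s.
2ζωₙ = 3, so ζ = 3/(2·√40) ≈ 0.2372.
With ζ = 0.2372 the response is underdamped.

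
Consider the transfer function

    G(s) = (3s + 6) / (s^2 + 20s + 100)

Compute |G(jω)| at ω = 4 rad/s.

Substitute s = j4: numerator = 6 + j12, denominator = 84 + j80.
|G(j4)| = |6 + j12| / |84 + j80| = 13.416 / 116 ≈ 0.1157.

|G(j4)| ≈ 0.1157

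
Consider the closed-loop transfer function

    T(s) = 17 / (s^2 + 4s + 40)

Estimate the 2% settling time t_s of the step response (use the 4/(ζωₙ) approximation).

Comparing s^2 + 4s + 40 to s^2 + 2ζωₙs + ωₙ²: ωₙ = √40 ≈ 6.325 rad/s and ζ = 4/(2·√40) ≈ 0.3162.
ζωₙ = 4/2 = 2, so t_s ≈ 4/(ζωₙ) = 4/2 = 2 s.

t_s ≈ 2 s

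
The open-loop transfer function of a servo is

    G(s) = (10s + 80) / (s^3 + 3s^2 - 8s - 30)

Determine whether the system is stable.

The denominator s^3 + 3s^2 - 8s - 30 factors as (s - 3)(s^2 + 6s + 10), giving poles at s = 3, -3 + j, -3 - j.
Since the pole(s) at s = 3 lie in the right half-plane, the system is unstable.

unstable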